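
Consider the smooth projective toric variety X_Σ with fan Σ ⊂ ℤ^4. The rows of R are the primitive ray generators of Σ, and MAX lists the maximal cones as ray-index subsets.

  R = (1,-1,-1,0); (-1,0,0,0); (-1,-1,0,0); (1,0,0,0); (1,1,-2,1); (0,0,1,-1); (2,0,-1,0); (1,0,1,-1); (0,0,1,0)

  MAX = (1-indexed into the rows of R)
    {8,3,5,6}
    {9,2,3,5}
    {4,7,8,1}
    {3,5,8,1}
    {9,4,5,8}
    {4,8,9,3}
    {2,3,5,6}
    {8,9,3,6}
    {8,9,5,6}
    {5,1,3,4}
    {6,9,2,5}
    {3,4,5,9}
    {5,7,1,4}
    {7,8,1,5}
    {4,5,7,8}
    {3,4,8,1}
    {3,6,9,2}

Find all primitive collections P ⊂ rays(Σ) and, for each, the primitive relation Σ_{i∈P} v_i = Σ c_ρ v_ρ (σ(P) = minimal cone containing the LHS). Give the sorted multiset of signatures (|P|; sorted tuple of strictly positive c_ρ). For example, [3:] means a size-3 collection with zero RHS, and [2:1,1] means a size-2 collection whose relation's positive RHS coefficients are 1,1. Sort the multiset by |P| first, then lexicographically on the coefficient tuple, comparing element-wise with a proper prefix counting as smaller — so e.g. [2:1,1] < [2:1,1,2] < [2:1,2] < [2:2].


Primitive collections (14):

  P = {2,4}:  v_{2} + v_{4} = 0 ; sig = [2:]
  P = {2,8}:  v_{2} + v_{8} = v_{6} ; sig = [2:1]
  P = {3,7}:  v_{3} + v_{7} = v_{1} ; sig = [2:1]
  P = {4,6}:  v_{4} + v_{6} = v_{8} ; sig = [2:1]
  P = {2,7}:  v_{2} + v_{7} = v_{3} + v_{5} + v_{8} ; sig = [2:1,1,1]
  P = {1,2}:  v_{1} + v_{2} = 2·v_{3} + v_{5} + v_{8} ; sig = [2:1,1,2]
  P = {6,7}:  v_{6} + v_{7} = v_{3} + v_{5} + 2·v_{8} ; sig = [2:1,1,2]
  P = {1,9}:  v_{1} + v_{9} = v_{3} + 2·v_{4} ; sig = [2:1,2]
  P = {1,6}:  v_{1} + v_{6} = 2·v_{3} + v_{5} + 2·v_{8} ; sig = [2:1,2,2]
  P = {7,9}:  v_{7} + v_{9} = 2·v_{4} ; sig = [2:2]
  P = {3,5,6,9}:  v_{3} + v_{5} + v_{6} + v_{9} = 0 ; sig = [4:]
  P = {3,4,5,8}:  v_{3} + v_{4} + v_{5} + v_{8} = v_{7} ; sig = [4:1]
  P = {3,5,8,9}:  v_{3} + v_{5} + v_{8} + v_{9} = v_{4} ; sig = [4:1]
  P = {1,4,5,8}:  v_{1} + v_{4} + v_{5} + v_{8} = 2·v_{7} ; sig = [4:2]

Hence PRS(X_Σ) =
[[2:], [2:1], [2:1], [2:1], [2:1,1,1], [2:1,1,2], [2:1,1,2], [2:1,2], [2:1,2,2], [2:2], [4:], [4:1], [4:1], [4:2]]


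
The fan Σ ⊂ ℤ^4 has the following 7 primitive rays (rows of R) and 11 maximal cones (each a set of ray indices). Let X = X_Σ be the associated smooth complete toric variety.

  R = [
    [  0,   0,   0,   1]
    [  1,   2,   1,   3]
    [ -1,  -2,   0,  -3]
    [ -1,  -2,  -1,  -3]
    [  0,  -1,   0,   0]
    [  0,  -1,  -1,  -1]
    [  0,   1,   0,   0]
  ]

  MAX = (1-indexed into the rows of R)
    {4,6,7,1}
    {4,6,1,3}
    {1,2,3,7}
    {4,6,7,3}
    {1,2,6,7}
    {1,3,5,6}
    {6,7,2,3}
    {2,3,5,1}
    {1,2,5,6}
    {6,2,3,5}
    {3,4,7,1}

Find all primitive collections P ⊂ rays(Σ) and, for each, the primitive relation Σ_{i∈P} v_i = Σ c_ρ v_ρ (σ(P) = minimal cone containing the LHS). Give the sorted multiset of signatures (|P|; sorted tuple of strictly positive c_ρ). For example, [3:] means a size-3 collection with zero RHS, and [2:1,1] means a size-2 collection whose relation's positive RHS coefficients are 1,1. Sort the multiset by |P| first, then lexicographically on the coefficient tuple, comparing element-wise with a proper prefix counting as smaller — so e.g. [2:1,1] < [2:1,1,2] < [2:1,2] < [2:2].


|primitive collections| = 5. Relations:

  P = {2,4}:  v_{2} + v_{4} = 0 ; sig = [2:]
  P = {5,7}:  v_{5} + v_{7} = 0 ; sig = [2:]
  P = {4,5}:  v_{4} + v_{5} = v_{1} + v_{3} + v_{6} ; sig = [2:1,1,1]
  P = {1,2,3,6}:  v_{1} + v_{2} + v_{3} + v_{6} = v_{5} ; sig = [4:1]
  P = {1,3,6,7}:  v_{1} + v_{3} + v_{6} + v_{7} = v_{4} ; sig = [4:1]

Sorted signature multiset PRS(X):
[[2:], [2:], [2:1,1,1], [4:1], [4:1]]


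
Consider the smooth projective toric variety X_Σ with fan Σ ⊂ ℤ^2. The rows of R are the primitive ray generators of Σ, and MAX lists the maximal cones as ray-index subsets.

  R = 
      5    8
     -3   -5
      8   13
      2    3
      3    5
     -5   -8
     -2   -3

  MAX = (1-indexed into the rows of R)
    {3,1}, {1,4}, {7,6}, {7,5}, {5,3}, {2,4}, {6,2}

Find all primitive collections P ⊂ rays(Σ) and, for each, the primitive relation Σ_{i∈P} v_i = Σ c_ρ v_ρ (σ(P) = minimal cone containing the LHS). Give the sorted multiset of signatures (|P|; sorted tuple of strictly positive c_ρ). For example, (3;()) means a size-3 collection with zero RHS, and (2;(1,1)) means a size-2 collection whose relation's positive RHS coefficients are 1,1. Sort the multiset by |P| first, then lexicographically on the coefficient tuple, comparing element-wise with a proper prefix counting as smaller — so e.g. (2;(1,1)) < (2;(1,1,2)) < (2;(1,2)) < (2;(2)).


The 14 primitive collections of Σ (r=7, n=2):

  P = {1,6}:  v_{1} + v_{6} = 0  so sig = (2;())
  P = {2,5}:  v_{2} + v_{5} = 0  so sig = (2;())
  P = {4,7}:  v_{4} + v_{7} = 0  so sig = (2;())
  P = {1,2}:  v_{1} + v_{2} = v_{4}  so sig = (2;(1))
  P = {1,5}:  v_{1} + v_{5} = v_{3}  so sig = (2;(1))
  P = {1,7}:  v_{1} + v_{7} = v_{5}  so sig = (2;(1))
  P = {2,3}:  v_{2} + v_{3} = v_{1}  so sig = (2;(1))
  P = {2,7}:  v_{2} + v_{7} = v_{6}  so sig = (2;(1))
  P = {3,6}:  v_{3} + v_{6} = v_{5}  so sig = (2;(1))
  P = {4,5}:  v_{4} + v_{5} = v_{1}  so sig = (2;(1))
  P = {4,6}:  v_{4} + v_{6} = v_{2}  so sig = (2;(1))
  P = {5,6}:  v_{5} + v_{6} = v_{7}  so sig = (2;(1))
  P = {3,4}:  v_{3} + v_{4} = 2·v_{1}  so sig = (2;(2))
  P = {3,7}:  v_{3} + v_{7} = 2·v_{5}  so sig = (2;(2))

Sorted signature multiset PRS(X):
    (2;())
    (2;())
    (2;())
    (2;(1))
    (2;(1))
    (2;(1))
    (2;(1))
    (2;(1))
    (2;(1))
    (2;(1))
    (2;(1))
    (2;(1))
    (2;(2))
    (2;(2))


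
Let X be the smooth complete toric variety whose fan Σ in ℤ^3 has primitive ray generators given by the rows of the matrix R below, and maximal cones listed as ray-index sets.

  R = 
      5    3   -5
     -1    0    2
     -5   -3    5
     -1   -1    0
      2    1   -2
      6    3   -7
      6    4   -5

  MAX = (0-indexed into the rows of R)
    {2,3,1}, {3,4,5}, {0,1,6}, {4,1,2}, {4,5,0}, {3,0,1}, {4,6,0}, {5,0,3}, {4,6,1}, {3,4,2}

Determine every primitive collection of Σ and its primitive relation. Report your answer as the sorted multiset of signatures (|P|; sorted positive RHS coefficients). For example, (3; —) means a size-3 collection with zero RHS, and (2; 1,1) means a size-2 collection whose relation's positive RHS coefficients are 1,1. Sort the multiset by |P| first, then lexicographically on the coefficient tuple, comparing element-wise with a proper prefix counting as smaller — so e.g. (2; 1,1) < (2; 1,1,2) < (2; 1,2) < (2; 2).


9 collections generate NE(X_Σ); each relation:

  P = {0,2}:  v_{0} + v_{2} = 0  so sig = (2; —)
  P = {1,5}:  v_{1} + v_{5} = v_{0}  so sig = (2; 1)
  P = {3,6}:  v_{3} + v_{6} = v_{0}  so sig = (2; 1)
  P = {2,5}:  v_{2} + v_{5} = v_{3} + v_{4}  so sig = (2; 1,1)
  P = {2,6}:  v_{2} + v_{6} = v_{1} + v_{4}  so sig = (2; 1,1)
  P = {5,6}:  v_{5} + v_{6} = 2·v_{0} + v_{4}  so sig = (2; 1,2)
  P = {1,3,4}:  v_{1} + v_{3} + v_{4} = 0  so sig = (3; —)
  P = {0,1,4}:  v_{0} + v_{1} + v_{4} = v_{6}  so sig = (3; 1)
  P = {0,3,4}:  v_{0} + v_{3} + v_{4} = v_{5}  so sig = (3; 1)

so the primitive-relation signature multiset is
[(2; —), (2; 1), (2; 1), (2; 1,1), (2; 1,1), (2; 1,2), (3; —), (3; 1), (3; 1)]


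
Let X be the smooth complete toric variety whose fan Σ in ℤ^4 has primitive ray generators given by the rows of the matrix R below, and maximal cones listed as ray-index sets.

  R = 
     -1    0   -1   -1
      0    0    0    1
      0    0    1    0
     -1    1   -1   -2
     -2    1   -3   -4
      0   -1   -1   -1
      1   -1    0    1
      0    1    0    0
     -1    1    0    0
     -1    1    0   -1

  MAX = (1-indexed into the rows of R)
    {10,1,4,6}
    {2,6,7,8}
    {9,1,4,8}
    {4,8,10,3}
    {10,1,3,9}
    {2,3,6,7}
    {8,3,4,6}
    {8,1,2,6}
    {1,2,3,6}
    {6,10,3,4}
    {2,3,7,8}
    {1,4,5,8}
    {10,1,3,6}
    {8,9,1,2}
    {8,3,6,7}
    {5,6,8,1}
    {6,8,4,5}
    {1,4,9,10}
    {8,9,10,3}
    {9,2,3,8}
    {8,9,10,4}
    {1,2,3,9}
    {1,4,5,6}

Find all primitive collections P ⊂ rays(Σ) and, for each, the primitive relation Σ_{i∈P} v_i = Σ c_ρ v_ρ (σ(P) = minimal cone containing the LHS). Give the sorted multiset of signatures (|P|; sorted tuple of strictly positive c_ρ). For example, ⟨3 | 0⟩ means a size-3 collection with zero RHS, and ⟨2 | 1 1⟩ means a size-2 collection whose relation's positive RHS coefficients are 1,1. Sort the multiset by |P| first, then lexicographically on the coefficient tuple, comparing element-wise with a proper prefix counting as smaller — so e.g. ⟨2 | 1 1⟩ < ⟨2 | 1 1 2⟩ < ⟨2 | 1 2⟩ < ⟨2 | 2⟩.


19 minimal non-faces of Δ(Σ) (on 10 rays):

  • {7,10}:  v_{7} + v_{10} = 0 ; sig = ⟨2 | 0⟩
  • {2,10}:  v_{2} + v_{10} = v_{9} ; sig = ⟨2 | 1⟩
  • {6,9}:  v_{6} + v_{9} = v_{1} ; sig = ⟨2 | 1⟩
  • {7,9}:  v_{7} + v_{9} = v_{2} ; sig = ⟨2 | 1⟩
  • {1,7}:  v_{1} + v_{7} = v_{2} + v_{6} ; sig = ⟨2 | 1 1⟩
  • {2,4}:  v_{2} + v_{4} = v_{1} + v_{8} ; sig = ⟨2 | 1 1⟩
  • {4,7}:  v_{4} + v_{7} = v_{6} + v_{8} ; sig = ⟨2 | 1 1⟩
  • {3,5}:  v_{3} + v_{5} = v_{4} + v_{6} + v_{10} ; sig = ⟨2 | 1 1 1⟩
  • {5,9}:  v_{5} + v_{9} = 2·v_{1} + v_{4} + v_{8} ; sig = ⟨2 | 1 1 2⟩
  • {5,10}:  v_{5} + v_{10} = v_{1} + 2·v_{4} ; sig = ⟨2 | 1 2⟩
  • {2,5}:  v_{2} + v_{5} = 2·v_{1} + v_{6} + 2·v_{8} ; sig = ⟨2 | 1 2 2⟩
  • {5,7}:  v_{5} + v_{7} = v_{1} + 2·v_{6} + 2·v_{8} ; sig = ⟨2 | 1 2 2⟩
  • {1,3,8}:  v_{1} + v_{3} + v_{8} = v_{10} ; sig = ⟨3 | 1⟩
  • {6,8,10}:  v_{6} + v_{8} + v_{10} = v_{4} ; sig = ⟨3 | 1⟩
  • {1,8,10}:  v_{1} + v_{8} + v_{10} = v_{4} + v_{9} ; sig = ⟨3 | 1 1⟩
  • {1,3,4}:  v_{1} + v_{3} + v_{4} = v_{6} + 2·v_{10} ; sig = ⟨3 | 1 2⟩
  • {3,4,9}:  v_{3} + v_{4} + v_{9} = 2·v_{10} ; sig = ⟨3 | 2⟩
  • {2,3,6,8}:  v_{2} + v_{3} + v_{6} + v_{8} = 0 ; sig = ⟨4 | 0⟩
  • {1,4,6,8}:  v_{1} + v_{4} + v_{6} + v_{8} = v_{5} ; sig = ⟨4 | 1⟩

so the primitive-relation signature multiset is
    |P|=2: 12 collections, coeffs (), (1), (1), (1), (1,1), (1,1), (1,1), (1,1,1), (1,1,2), (1,2), (1,2,2), (1,2,2)
    |P|=3: 5 collections, coeffs (1), (1), (1,1), (1,2), (2)
    |P|=4: 2 collections, coeffs (), (1)


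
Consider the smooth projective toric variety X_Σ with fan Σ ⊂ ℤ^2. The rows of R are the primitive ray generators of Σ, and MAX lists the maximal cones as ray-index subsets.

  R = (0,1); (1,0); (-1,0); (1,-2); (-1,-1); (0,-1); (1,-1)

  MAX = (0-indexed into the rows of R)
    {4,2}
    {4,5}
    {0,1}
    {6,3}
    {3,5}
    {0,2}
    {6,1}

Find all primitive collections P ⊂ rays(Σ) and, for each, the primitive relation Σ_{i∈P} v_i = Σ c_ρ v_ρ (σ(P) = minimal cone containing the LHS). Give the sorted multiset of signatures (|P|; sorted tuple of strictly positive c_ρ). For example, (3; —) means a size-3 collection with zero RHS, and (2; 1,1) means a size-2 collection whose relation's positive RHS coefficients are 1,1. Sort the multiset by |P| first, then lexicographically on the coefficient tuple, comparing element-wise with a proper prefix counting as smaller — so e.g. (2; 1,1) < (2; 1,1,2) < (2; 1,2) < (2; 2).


The 14 primitive collections of Σ (r=7, n=2):

  • {0,5}:  v_{0} + v_{5} = 0 — sig = (2; —)
  • {1,2}:  v_{1} + v_{2} = 0 — sig = (2; —)
  • {0,3}:  v_{0} + v_{3} = v_{6} — sig = (2; 1)
  • {0,4}:  v_{0} + v_{4} = v_{2} — sig = (2; 1)
  • {0,6}:  v_{0} + v_{6} = v_{1} — sig = (2; 1)
  • {1,4}:  v_{1} + v_{4} = v_{5} — sig = (2; 1)
  • {1,5}:  v_{1} + v_{5} = v_{6} — sig = (2; 1)
  • {2,5}:  v_{2} + v_{5} = v_{4} — sig = (2; 1)
  • {2,6}:  v_{2} + v_{6} = v_{5} — sig = (2; 1)
  • {5,6}:  v_{5} + v_{6} = v_{3} — sig = (2; 1)
  • {1,3}:  v_{1} + v_{3} = 2·v_{6} — sig = (2; 2)
  • {2,3}:  v_{2} + v_{3} = 2·v_{5} — sig = (2; 2)
  • {4,6}:  v_{4} + v_{6} = 2·v_{5} — sig = (2; 2)
  • {3,4}:  v_{3} + v_{4} = 3·v_{5} — sig = (2; 3)

Sorted signature multiset PRS(X):
    |P|=2: 14 collections, coeffs (), (), (1), (1), (1), (1), (1), (1), (1), (1), (2), (2), (2), (3)


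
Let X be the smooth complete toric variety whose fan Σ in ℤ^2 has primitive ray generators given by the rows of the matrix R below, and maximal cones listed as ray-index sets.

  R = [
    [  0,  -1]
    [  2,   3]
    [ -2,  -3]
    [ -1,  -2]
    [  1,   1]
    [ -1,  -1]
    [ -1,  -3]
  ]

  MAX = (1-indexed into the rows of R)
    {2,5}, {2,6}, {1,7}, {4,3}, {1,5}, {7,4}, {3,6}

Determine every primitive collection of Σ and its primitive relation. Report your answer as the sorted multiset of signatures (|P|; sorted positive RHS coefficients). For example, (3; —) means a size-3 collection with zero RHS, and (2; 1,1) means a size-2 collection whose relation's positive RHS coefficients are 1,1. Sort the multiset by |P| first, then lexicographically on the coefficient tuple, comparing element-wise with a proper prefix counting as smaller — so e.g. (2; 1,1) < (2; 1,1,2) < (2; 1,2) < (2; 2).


Primitive collections (14):

  P = {2,3}:  v_{2} + v_{3} = 0 ; sig = (2; —)
  P = {5,6}:  v_{5} + v_{6} = 0 ; sig = (2; —)
  P = {1,4}:  v_{1} + v_{4} = v_{7} ; sig = (2; 1)
  P = {1,6}:  v_{1} + v_{6} = v_{4} ; sig = (2; 1)
  P = {2,4}:  v_{2} + v_{4} = v_{5} ; sig = (2; 1)
  P = {3,5}:  v_{3} + v_{5} = v_{4} ; sig = (2; 1)
  P = {4,5}:  v_{4} + v_{5} = v_{1} ; sig = (2; 1)
  P = {4,6}:  v_{4} + v_{6} = v_{3} ; sig = (2; 1)
  P = {2,7}:  v_{2} + v_{7} = v_{1} + v_{5} ; sig = (2; 1,1)
  P = {1,2}:  v_{1} + v_{2} = 2·v_{5} ; sig = (2; 2)
  P = {1,3}:  v_{1} + v_{3} = 2·v_{4} ; sig = (2; 2)
  P = {5,7}:  v_{5} + v_{7} = 2·v_{1} ; sig = (2; 2)
  P = {6,7}:  v_{6} + v_{7} = 2·v_{4} ; sig = (2; 2)
  P = {3,7}:  v_{3} + v_{7} = 3·v_{4} ; sig = (2; 3)

Sorted signature multiset PRS(X):
[(2; —), (2; —), (2; 1), (2; 1), (2; 1), (2; 1), (2; 1), (2; 1), (2; 1,1), (2; 2), (2; 2), (2; 2), (2; 2), (2; 3)]


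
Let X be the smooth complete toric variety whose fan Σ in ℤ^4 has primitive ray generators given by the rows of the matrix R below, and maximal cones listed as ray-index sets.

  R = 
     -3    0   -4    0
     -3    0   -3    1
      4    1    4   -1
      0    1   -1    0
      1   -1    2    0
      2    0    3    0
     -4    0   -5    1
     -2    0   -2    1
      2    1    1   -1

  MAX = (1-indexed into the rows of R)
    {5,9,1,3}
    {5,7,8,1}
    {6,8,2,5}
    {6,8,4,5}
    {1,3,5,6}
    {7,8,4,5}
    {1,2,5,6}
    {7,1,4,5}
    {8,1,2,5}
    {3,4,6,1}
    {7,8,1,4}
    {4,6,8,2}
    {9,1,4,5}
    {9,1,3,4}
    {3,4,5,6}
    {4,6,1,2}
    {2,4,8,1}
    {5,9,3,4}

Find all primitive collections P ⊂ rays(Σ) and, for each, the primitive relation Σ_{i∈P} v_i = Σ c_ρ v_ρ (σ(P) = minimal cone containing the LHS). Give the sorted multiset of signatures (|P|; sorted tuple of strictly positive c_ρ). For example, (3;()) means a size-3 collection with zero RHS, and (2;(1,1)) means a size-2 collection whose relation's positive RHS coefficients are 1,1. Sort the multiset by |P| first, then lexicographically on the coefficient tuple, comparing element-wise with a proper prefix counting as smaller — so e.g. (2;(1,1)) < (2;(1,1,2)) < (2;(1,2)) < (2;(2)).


14 minimal non-faces of Δ(Σ) (on 9 rays):

  P = {3,7}:  v_{3} + v_{7} = v_{4} ; sig = (2;(1))
  P = {6,7}:  v_{6} + v_{7} = v_{8} ; sig = (2;(1))
  P = {6,9}:  v_{6} + v_{9} = v_{3} ; sig = (2;(1))
  P = {8,9}:  v_{8} + v_{9} = v_{4} ; sig = (2;(1))
  P = {3,8}:  v_{3} + v_{8} = v_{4} + v_{6} ; sig = (2;(1,1))
  P = {2,9}:  v_{2} + v_{9} = v_{1} + v_{4} + v_{6} ; sig = (2;(1,1,1))
  P = {2,3}:  v_{2} + v_{3} = v_{1} + v_{4} + 2·v_{6} ; sig = (2;(1,1,2))
  P = {7,9}:  v_{7} + v_{9} = v_{1} + 2·v_{4} + v_{5} ; sig = (2;(1,1,2))
  P = {2,7}:  v_{2} + v_{7} = v_{1} + 2·v_{8} ; sig = (2;(1,2))
  P = {1,6,8}:  v_{1} + v_{6} + v_{8} = v_{2} ; sig = (3;(1))
  P = {2,4,5}:  v_{2} + v_{4} + v_{5} = v_{8} ; sig = (3;(1))
  P = {1,4,5,6}:  v_{1} + v_{4} + v_{5} + v_{6} = 0 ; sig = (4;())
  P = {1,3,4,5}:  v_{1} + v_{3} + v_{4} + v_{5} = v_{9} ; sig = (4;(1))
  P = {1,4,5,8}:  v_{1} + v_{4} + v_{5} + v_{8} = v_{7} ; sig = (4;(1))

Sorted signature multiset PRS(X):
    |P|=2: 9 collections, coeffs (1), (1), (1), (1), (1,1), (1,1,1), (1,1,2), (1,1,2), (1,2)
    |P|=3: 2 collections, coeffs (1), (1)
    |P|=4: 3 collections, coeffs (), (1), (1)


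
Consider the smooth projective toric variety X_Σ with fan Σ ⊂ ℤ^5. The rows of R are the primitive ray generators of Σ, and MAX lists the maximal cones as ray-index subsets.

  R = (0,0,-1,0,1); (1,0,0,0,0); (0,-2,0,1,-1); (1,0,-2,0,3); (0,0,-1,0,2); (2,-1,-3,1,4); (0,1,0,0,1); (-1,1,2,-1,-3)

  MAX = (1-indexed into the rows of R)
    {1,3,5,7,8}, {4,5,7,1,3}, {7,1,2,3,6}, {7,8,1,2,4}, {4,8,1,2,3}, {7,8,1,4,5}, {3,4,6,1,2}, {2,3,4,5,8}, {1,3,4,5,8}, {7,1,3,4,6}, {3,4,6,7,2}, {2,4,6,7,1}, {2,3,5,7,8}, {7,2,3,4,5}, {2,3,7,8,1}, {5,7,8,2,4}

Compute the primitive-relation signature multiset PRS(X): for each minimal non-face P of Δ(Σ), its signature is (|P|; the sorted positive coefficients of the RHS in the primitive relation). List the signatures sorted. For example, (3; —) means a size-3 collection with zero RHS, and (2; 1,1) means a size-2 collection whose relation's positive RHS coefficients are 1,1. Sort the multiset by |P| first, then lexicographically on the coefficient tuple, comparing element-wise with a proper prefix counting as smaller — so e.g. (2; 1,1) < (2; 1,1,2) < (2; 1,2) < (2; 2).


Primitive collections (5):

  P = {6,8}:  v_{6} + v_{8} = v_{1} + v_{2}  →  sig = (2; 1,1)
  P = {5,6}:  v_{5} + v_{6} = v_{3} + 2·v_{4} + v_{7}  →  sig = (2; 1,1,2)
  P = {1,2,5}:  v_{1} + v_{2} + v_{5} = v_{4}  →  sig = (3; 1)
  P = {3,4,7,8}:  v_{3} + v_{4} + v_{7} + v_{8} = 0  →  sig = (4; —)
  P = {1,2,3,4,7}:  v_{1} + v_{2} + v_{3} + v_{4} + v_{7} = v_{6}  →  sig = (5; 1)

so the primitive-relation signature multiset is
{ (2; 1,1),  (2; 1,1,2),  (3; 1),  (4; —),  (5; 1) }


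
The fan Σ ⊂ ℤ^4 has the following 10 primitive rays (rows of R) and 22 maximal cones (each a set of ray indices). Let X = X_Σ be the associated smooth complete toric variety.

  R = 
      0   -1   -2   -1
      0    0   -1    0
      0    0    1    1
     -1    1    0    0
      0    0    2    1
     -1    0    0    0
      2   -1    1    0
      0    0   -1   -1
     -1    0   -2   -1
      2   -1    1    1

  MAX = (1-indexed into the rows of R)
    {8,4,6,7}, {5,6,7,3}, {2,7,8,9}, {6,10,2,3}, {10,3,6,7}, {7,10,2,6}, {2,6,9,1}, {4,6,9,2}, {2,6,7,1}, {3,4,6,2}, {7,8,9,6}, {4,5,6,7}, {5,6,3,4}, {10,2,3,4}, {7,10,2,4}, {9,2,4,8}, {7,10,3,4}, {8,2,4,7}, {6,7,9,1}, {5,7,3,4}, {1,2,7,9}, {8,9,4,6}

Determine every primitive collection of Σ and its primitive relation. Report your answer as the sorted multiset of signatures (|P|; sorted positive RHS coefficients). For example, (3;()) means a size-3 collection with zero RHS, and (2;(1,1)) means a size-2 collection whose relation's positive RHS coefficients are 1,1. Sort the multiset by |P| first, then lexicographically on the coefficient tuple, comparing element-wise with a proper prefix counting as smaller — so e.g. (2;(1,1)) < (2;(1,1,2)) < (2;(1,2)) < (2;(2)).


The 20 primitive collections of Σ (r=10, n=4):

  P = {3,8}:  v_{3} + v_{8} = 0  →  sig = (2;())
  P = {1,4}:  v_{1} + v_{4} = v_{9}  →  sig = (2;(1))
  P = {2,5}:  v_{2} + v_{5} = v_{3}  →  sig = (2;(1))
  P = {5,9}:  v_{5} + v_{9} = v_{6}  →  sig = (2;(1))
  P = {3,9}:  v_{3} + v_{9} = v_{2} + v_{6}  →  sig = (2;(1,1))
  P = {8,10}:  v_{8} + v_{10} = v_{2} + v_{7}  →  sig = (2;(1,1))
  P = {5,8}:  v_{5} + v_{8} = v_{4} + v_{6} + v_{7}  →  sig = (2;(1,1,1))
  P = {1,5}:  v_{1} + v_{5} = v_{2} + 2·v_{6} + v_{7}  →  sig = (2;(1,1,2))
  P = {9,10}:  v_{9} + v_{10} = 2·v_{2} + v_{6} + v_{7}  →  sig = (2;(1,1,2))
  P = {1,8}:  v_{1} + v_{8} = v_{7} + 2·v_{9}  →  sig = (2;(1,2))
  P = {5,10}:  v_{5} + v_{10} = 2·v_{3} + v_{7}  →  sig = (2;(1,2))
  P = {1,3}:  v_{1} + v_{3} = 2·v_{2} + 2·v_{6} + v_{7}  →  sig = (2;(1,2,2))
  P = {1,10}:  v_{1} + v_{10} = 3·v_{2} + 2·v_{6} + 2·v_{7}  →  sig = (2;(2,2,3))
  P = {2,3,7}:  v_{2} + v_{3} + v_{7} = v_{10}  →  sig = (3;(1))
  P = {2,6,8}:  v_{2} + v_{6} + v_{8} = v_{9}  →  sig = (3;(1))
  P = {4,6,10}:  v_{4} + v_{6} + v_{10} = v_{3}  →  sig = (3;(1))
  P = {4,7,9}:  v_{4} + v_{7} + v_{9} = v_{8}  →  sig = (3;(1))
  P = {2,4,6,7}:  v_{2} + v_{4} + v_{6} + v_{7} = 0  →  sig = (4;())
  P = {2,6,7,9}:  v_{2} + v_{6} + v_{7} + v_{9} = v_{1}  →  sig = (4;(1))
  P = {3,4,6,7}:  v_{3} + v_{4} + v_{6} + v_{7} = v_{5}  →  sig = (4;(1))

Sorted signature multiset PRS(X):
    (2;())
    (2;(1))
    (2;(1))
    (2;(1))
    (2;(1,1))
    (2;(1,1))
    (2;(1,1,1))
    (2;(1,1,2))
    (2;(1,1,2))
    (2;(1,2))
    (2;(1,2))
    (2;(1,2,2))
    (2;(2,2,3))
    (3;(1))
    (3;(1))
    (3;(1))
    (3;(1))
    (4;())
    (4;(1))
    (4;(1))


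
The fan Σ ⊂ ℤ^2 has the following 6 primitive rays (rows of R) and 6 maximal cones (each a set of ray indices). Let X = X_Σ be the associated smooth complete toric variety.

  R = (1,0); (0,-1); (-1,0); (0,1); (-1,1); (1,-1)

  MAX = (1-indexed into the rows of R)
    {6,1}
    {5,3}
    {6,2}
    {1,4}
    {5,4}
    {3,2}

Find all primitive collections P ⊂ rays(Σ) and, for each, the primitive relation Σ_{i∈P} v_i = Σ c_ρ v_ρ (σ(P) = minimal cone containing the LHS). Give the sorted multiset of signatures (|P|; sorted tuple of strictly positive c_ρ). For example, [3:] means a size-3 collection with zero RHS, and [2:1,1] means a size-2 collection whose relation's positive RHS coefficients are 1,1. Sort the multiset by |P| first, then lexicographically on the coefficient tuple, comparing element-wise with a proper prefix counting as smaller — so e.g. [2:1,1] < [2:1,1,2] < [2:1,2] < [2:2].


Primitive collections (9):

  • {1,3}:  v_{1} + v_{3} = 0 ; sig = [2:]
  • {2,4}:  v_{2} + v_{4} = 0 ; sig = [2:]
  • {5,6}:  v_{5} + v_{6} = 0 ; sig = [2:]
  • {1,2}:  v_{1} + v_{2} = v_{6} ; sig = [2:1]
  • {1,5}:  v_{1} + v_{5} = v_{4} ; sig = [2:1]
  • {2,5}:  v_{2} + v_{5} = v_{3} ; sig = [2:1]
  • {3,4}:  v_{3} + v_{4} = v_{5} ; sig = [2:1]
  • {3,6}:  v_{3} + v_{6} = v_{2} ; sig = [2:1]
  • {4,6}:  v_{4} + v_{6} = v_{1} ; sig = [2:1]

Hence PRS(X_Σ) =
[[2:], [2:], [2:], [2:1], [2:1], [2:1], [2:1], [2:1], [2:1]]


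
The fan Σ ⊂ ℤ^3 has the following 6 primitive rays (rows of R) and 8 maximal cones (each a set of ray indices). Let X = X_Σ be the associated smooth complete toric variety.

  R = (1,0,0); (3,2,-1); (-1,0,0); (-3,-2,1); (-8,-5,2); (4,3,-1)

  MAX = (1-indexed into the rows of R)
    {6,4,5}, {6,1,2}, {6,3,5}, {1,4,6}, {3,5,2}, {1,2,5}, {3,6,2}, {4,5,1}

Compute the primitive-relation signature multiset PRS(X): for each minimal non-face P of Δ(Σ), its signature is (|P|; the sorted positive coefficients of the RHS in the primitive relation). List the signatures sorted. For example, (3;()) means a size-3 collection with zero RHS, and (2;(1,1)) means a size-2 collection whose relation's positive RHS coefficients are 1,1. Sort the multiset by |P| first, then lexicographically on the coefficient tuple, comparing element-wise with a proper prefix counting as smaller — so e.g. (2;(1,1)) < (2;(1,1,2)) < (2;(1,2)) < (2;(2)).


Σ has 5 primitive collections:

  {1,3}:  v_{1} + v_{3} = 0 ; sig = (2;())
  {2,4}:  v_{2} + v_{4} = 0 ; sig = (2;())
  {3,4}:  v_{3} + v_{4} = v_{5} + v_{6} ; sig = (2;(1,1))
  {1,5,6}:  v_{1} + v_{5} + v_{6} = v_{4} ; sig = (3;(1))
  {2,5,6}:  v_{2} + v_{5} + v_{6} = v_{3} ; sig = (3;(1))

so the primitive-relation signature multiset is
    |P|=2: 3 collections, coeffs (), (), (1,1)
    |P|=3: 2 collections, coeffs (1), (1)


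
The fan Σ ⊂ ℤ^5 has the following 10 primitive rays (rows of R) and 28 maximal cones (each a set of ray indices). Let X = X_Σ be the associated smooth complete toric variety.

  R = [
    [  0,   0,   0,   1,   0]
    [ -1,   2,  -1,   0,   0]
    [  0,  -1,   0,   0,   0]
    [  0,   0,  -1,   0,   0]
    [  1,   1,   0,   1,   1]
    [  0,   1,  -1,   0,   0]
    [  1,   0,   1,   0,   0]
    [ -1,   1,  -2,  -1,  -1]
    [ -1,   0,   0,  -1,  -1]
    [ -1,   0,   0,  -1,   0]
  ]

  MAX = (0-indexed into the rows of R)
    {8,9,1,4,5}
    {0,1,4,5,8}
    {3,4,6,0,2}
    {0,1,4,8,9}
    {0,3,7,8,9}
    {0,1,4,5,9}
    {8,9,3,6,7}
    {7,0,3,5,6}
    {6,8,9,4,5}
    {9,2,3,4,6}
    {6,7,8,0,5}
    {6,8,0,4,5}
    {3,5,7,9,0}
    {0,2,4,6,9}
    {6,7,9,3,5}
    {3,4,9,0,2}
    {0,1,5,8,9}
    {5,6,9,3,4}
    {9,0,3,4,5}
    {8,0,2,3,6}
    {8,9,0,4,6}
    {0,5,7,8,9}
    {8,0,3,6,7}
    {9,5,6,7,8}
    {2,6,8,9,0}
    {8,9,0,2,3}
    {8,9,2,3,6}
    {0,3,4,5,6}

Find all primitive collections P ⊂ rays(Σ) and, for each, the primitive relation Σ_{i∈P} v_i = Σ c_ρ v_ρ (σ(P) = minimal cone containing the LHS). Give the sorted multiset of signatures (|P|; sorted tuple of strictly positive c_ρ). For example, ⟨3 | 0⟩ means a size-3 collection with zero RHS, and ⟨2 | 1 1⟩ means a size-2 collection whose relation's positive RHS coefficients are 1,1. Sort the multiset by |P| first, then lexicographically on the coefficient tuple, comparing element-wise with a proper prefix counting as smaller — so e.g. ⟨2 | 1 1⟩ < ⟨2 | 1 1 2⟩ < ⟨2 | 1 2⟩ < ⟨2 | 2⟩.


14 minimal non-faces of Δ(Σ) (on 10 rays):

  • {2,5}:  v_{2} + v_{5} = v_{3} — sig = ⟨2 | 1⟩
  • {1,2}:  v_{1} + v_{2} = v_{0} + v_{5} + v_{9} — sig = ⟨2 | 1 1 1⟩
  • {1,7}:  v_{1} + v_{7} = v_{0} + 3·v_{5} + v_{8} + v_{9} — sig = ⟨2 | 1 1 1 3⟩
  • {1,3}:  v_{1} + v_{3} = v_{0} + 2·v_{5} + v_{9} — sig = ⟨2 | 1 1 2⟩
  • {2,7}:  v_{2} + v_{7} = 2·v_{3} + v_{8} — sig = ⟨2 | 1 2⟩
  • {4,7}:  v_{4} + v_{7} = 2·v_{5} — sig = ⟨2 | 2⟩
  • {1,6}:  v_{1} + v_{6} = 2·v_{4} + 2·v_{8} — sig = ⟨2 | 2 2⟩
  • {2,4,8}:  v_{2} + v_{4} + v_{8} = 0 — sig = ⟨3 | 0⟩
  • {3,4,8}:  v_{3} + v_{4} + v_{8} = v_{5} — sig = ⟨3 | 1⟩
  • {3,5,8}:  v_{3} + v_{5} + v_{8} = v_{7} — sig = ⟨3 | 1⟩
  • {0,3,6,9}:  v_{0} + v_{3} + v_{6} + v_{9} = 0 — sig = ⟨4 | 0⟩
  • {0,5,6,9}:  v_{0} + v_{5} + v_{6} + v_{9} = v_{4} + v_{8} — sig = ⟨4 | 1 1⟩
  • {0,6,7,9}:  v_{0} + v_{6} + v_{7} + v_{9} = v_{5} + v_{8} — sig = ⟨4 | 1 1⟩
  • {0,4,5,8,9}:  v_{0} + v_{4} + v_{5} + v_{8} + v_{9} = v_{1} — sig = ⟨5 | 1⟩

Hence PRS(X_Σ) =
    |P|=2: 7 collections, coeffs (1), (1,1,1), (1,1,1,3), (1,1,2), (1,2), (2), (2,2)
    |P|=3: 3 collections, coeffs (), (1), (1)
    |P|=4: 3 collections, coeffs (), (1,1), (1,1)
    |P|=5: 1 collection, coeffs (1)


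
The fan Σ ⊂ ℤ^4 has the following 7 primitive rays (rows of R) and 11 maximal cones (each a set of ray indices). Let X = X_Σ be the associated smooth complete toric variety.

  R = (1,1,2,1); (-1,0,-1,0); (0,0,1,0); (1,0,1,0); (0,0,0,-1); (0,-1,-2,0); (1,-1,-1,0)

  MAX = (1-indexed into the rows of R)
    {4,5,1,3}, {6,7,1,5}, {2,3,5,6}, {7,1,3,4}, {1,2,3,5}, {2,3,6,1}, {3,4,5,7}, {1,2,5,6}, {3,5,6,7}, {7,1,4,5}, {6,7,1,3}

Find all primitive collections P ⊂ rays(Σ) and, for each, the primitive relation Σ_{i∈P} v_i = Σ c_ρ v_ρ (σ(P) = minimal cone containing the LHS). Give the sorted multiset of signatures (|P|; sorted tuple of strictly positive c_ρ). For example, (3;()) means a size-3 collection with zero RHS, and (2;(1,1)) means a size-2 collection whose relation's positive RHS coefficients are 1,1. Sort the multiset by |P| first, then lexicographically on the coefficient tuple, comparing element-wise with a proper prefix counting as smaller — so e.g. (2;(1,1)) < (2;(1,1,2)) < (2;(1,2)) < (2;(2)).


Primitive collections (5):

  P = {2,4}:  v_{2} + v_{4} = 0 ; sig = (2;())
  P = {2,7}:  v_{2} + v_{7} = v_{6} ; sig = (2;(1))
  P = {4,6}:  v_{4} + v_{6} = v_{7} ; sig = (2;(1))
  P = {1,3,5,6}:  v_{1} + v_{3} + v_{5} + v_{6} = v_{4} ; sig = (4;(1))
  P = {1,3,5,7}:  v_{1} + v_{3} + v_{5} + v_{7} = 2·v_{4} ; sig = (4;(2))

Signatures (|P|; sorted positive RHS coefficients), sorted:
[(2;()), (2;(1)), (2;(1)), (4;(1)), (4;(2))]


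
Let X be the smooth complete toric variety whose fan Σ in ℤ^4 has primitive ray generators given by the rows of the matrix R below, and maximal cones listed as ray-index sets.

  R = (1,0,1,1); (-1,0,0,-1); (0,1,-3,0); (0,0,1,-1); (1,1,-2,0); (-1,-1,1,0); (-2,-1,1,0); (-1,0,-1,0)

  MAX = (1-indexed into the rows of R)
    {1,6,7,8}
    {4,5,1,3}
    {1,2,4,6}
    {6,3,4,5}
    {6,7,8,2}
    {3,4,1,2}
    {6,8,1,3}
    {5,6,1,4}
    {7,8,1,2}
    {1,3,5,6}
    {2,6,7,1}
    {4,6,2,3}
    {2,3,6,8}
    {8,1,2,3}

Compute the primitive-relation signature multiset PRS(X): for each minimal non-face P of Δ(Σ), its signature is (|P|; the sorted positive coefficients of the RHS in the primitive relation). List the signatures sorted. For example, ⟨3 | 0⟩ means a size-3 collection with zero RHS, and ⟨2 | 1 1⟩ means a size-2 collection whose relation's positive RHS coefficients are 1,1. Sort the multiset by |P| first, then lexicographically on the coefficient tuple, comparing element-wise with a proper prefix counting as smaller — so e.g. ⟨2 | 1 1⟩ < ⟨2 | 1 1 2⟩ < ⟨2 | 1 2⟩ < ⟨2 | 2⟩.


Primitive collections (9):

  {4,8}:  v_{4} + v_{8} = v_{2}  so sig = ⟨2 | 1⟩
  {5,7}:  v_{5} + v_{7} = v_{8}  so sig = ⟨2 | 1⟩
  {5,8}:  v_{5} + v_{8} = v_{3}  so sig = ⟨2 | 1⟩
  {2,5}:  v_{2} + v_{5} = v_{3} + v_{4}  so sig = ⟨2 | 1 1⟩
  {4,7}:  v_{4} + v_{7} = v_{1} + 2·v_{2} + v_{6}  so sig = ⟨2 | 1 1 2⟩
  {3,7}:  v_{3} + v_{7} = 2·v_{8}  so sig = ⟨2 | 2⟩
  {1,3,4,6}:  v_{1} + v_{3} + v_{4} + v_{6} = 0  so sig = ⟨4 | 0⟩
  {1,2,3,6}:  v_{1} + v_{2} + v_{3} + v_{6} = v_{8}  so sig = ⟨4 | 1⟩
  {1,2,6,8}:  v_{1} + v_{2} + v_{6} + v_{8} = v_{7}  so sig = ⟨4 | 1⟩

so the primitive-relation signature multiset is
[⟨2 | 1⟩, ⟨2 | 1⟩, ⟨2 | 1⟩, ⟨2 | 1 1⟩, ⟨2 | 1 1 2⟩, ⟨2 | 2⟩, ⟨4 | 0⟩, ⟨4 | 1⟩, ⟨4 | 1⟩]


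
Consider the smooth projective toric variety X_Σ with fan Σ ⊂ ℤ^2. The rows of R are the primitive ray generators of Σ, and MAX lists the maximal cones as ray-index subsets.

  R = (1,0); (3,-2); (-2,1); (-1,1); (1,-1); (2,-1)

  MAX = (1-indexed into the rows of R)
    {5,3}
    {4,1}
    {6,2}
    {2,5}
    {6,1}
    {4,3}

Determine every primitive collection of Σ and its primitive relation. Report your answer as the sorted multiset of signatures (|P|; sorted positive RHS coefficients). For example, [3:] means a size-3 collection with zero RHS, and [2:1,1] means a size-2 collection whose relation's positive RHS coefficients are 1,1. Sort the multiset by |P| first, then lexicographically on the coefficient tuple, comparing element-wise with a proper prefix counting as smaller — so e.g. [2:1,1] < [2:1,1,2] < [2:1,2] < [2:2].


Minimal non-faces — 9 found among 6 rays, 6 max cones:

  • {3,6}:  v_{3} + v_{6} = 0  ⟹  sig = [2:]
  • {4,5}:  v_{4} + v_{5} = 0  ⟹  sig = [2:]
  • {1,3}:  v_{1} + v_{3} = v_{4}  ⟹  sig = [2:1]
  • {1,5}:  v_{1} + v_{5} = v_{6}  ⟹  sig = [2:1]
  • {2,3}:  v_{2} + v_{3} = v_{5}  ⟹  sig = [2:1]
  • {2,4}:  v_{2} + v_{4} = v_{6}  ⟹  sig = [2:1]
  • {4,6}:  v_{4} + v_{6} = v_{1}  ⟹  sig = [2:1]
  • {5,6}:  v_{5} + v_{6} = v_{2}  ⟹  sig = [2:1]
  • {1,2}:  v_{1} + v_{2} = 2·v_{6}  ⟹  sig = [2:2]

so the primitive-relation signature multiset is
    [2:]
    [2:]
    [2:1]
    [2:1]
    [2:1]
    [2:1]
    [2:1]
    [2:1]
    [2:2]


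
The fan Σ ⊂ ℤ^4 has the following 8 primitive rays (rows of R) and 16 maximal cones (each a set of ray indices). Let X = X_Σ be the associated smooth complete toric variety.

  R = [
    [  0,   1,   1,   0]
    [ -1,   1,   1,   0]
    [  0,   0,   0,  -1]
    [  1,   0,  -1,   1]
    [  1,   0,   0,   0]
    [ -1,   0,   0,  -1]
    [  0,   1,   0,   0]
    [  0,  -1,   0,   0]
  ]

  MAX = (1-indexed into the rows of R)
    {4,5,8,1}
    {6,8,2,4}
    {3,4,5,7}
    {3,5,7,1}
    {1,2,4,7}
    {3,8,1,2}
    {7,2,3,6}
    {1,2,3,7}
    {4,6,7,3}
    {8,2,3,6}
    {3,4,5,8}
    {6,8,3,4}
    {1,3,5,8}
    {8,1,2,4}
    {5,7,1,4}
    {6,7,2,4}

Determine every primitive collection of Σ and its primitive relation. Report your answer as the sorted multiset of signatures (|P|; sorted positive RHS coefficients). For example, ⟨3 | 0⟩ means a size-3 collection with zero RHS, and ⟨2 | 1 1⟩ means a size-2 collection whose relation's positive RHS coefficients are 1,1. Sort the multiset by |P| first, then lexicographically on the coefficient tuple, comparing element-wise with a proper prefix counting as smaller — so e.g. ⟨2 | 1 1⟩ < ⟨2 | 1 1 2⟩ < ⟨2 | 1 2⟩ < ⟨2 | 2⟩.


6 collections generate NE(X_Σ); each relation:

  • {7,8}:  v_{7} + v_{8} = 0  ⟹  sig = ⟨2 | 0⟩
  • {2,5}:  v_{2} + v_{5} = v_{1}  ⟹  sig = ⟨2 | 1⟩
  • {5,6}:  v_{5} + v_{6} = v_{3}  ⟹  sig = ⟨2 | 1⟩
  • {1,6}:  v_{1} + v_{6} = v_{2} + v_{3}  ⟹  sig = ⟨2 | 1 1⟩
  • {2,3,4}:  v_{2} + v_{3} + v_{4} = v_{7}  ⟹  sig = ⟨3 | 1⟩
  • {1,3,4}:  v_{1} + v_{3} + v_{4} = v_{5} + v_{7}  ⟹  sig = ⟨3 | 1 1⟩

Hence PRS(X_Σ) =
{ ⟨2 | 0⟩,  ⟨2 | 1⟩ ×2,  ⟨2 | 1 1⟩,  ⟨3 | 1⟩,  ⟨3 | 1 1⟩ }


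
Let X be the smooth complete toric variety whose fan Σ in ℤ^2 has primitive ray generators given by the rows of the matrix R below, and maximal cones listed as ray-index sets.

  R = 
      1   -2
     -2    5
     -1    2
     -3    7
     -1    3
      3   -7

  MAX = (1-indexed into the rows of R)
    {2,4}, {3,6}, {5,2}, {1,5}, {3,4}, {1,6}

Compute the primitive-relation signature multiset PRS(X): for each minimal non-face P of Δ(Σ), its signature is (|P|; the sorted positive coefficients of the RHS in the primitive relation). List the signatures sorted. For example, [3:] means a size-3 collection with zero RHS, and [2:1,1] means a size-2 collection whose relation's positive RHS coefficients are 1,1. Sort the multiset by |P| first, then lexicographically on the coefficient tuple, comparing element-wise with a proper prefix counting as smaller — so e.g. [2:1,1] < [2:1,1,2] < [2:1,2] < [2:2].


Δ(Σ) — 6 vertices, 9 min non-faces:

  P={1,3}:  v_{1} + v_{3} = 0 — sig = [2:]
  P={4,6}:  v_{4} + v_{6} = 0 — sig = [2:]
  P={1,2}:  v_{1} + v_{2} = v_{5} — sig = [2:1]
  P={1,4}:  v_{1} + v_{4} = v_{2} — sig = [2:1]
  P={2,3}:  v_{2} + v_{3} = v_{4} — sig = [2:1]
  P={2,6}:  v_{2} + v_{6} = v_{1} — sig = [2:1]
  P={3,5}:  v_{3} + v_{5} = v_{2} — sig = [2:1]
  P={4,5}:  v_{4} + v_{5} = 2·v_{2} — sig = [2:2]
  P={5,6}:  v_{5} + v_{6} = 2·v_{1} — sig = [2:2]

Sorted signature multiset PRS(X):
    [2:]
    [2:]
    [2:1]
    [2:1]
    [2:1]
    [2:1]
    [2:1]
    [2:2]
    [2:2]


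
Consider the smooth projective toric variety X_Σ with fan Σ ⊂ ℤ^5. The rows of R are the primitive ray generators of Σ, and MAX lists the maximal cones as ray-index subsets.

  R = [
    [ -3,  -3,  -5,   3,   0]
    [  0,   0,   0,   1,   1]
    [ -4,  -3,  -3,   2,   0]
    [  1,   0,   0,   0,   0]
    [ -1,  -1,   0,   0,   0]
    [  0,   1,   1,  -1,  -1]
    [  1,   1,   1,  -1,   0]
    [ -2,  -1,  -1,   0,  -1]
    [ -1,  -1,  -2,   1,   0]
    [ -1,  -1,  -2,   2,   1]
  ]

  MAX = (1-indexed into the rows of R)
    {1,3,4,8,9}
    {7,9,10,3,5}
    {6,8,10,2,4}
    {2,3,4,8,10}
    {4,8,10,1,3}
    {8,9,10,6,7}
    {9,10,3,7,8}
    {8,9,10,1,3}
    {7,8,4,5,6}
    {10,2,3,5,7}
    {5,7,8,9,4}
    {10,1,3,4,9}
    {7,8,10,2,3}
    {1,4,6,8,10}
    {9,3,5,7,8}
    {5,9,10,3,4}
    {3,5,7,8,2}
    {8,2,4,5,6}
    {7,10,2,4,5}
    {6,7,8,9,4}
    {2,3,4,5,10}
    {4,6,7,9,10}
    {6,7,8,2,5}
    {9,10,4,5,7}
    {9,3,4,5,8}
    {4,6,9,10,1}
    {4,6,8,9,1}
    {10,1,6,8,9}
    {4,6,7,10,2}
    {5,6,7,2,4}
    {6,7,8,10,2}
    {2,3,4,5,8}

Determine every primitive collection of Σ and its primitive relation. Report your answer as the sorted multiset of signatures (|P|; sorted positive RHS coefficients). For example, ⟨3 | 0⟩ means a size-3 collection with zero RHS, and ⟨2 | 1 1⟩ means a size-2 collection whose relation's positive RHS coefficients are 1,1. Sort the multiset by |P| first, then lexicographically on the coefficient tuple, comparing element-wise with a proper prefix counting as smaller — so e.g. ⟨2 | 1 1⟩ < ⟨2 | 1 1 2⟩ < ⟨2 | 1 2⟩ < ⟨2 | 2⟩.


|primitive collections| = 12. Relations:

  P = {2,9}:  v_{2} + v_{9} = v_{10} ; sig = ⟨2 | 1⟩
  P = {1,5}:  v_{1} + v_{5} = v_{3} + v_{4} + v_{9} ; sig = ⟨2 | 1 1 1⟩
  P = {1,2}:  v_{1} + v_{2} = v_{4} + v_{8} + 2·v_{10} ; sig = ⟨2 | 1 1 2⟩
  P = {3,6}:  v_{3} + v_{6} = v_{2} + 2·v_{8} ; sig = ⟨2 | 1 2⟩
  P = {1,7}:  v_{1} + v_{7} = 2·v_{9} ; sig = ⟨2 | 2⟩
  P = {5,6,9}:  v_{5} + v_{6} + v_{9} = v_{8} ; sig = ⟨3 | 1⟩
  P = {5,8,10}:  v_{5} + v_{8} + v_{10} = v_{3} ; sig = ⟨3 | 1⟩
  P = {3,4,7}:  v_{3} + v_{4} + v_{7} = v_{5} + v_{9} ; sig = ⟨3 | 1 1⟩
  P = {5,6,10}:  v_{5} + v_{6} + v_{10} = v_{2} + v_{8} ; sig = ⟨3 | 1 1⟩
  P = {2,4,7,8}:  v_{2} + v_{4} + v_{7} + v_{8} = 0 ; sig = ⟨4 | 0⟩
  P = {4,7,8,10}:  v_{4} + v_{7} + v_{8} + v_{10} = v_{9} ; sig = ⟨4 | 1⟩
  P = {4,8,9,10}:  v_{4} + v_{8} + v_{9} + v_{10} = v_{1} ; sig = ⟨4 | 1⟩

Sorted signature multiset PRS(X):
    |P|=2: 5 collections, coeffs (1), (1,1,1), (1,1,2), (1,2), (2)
    |P|=3: 4 collections, coeffs (1), (1), (1,1), (1,1)
    |P|=4: 3 collections, coeffs (), (1), (1)


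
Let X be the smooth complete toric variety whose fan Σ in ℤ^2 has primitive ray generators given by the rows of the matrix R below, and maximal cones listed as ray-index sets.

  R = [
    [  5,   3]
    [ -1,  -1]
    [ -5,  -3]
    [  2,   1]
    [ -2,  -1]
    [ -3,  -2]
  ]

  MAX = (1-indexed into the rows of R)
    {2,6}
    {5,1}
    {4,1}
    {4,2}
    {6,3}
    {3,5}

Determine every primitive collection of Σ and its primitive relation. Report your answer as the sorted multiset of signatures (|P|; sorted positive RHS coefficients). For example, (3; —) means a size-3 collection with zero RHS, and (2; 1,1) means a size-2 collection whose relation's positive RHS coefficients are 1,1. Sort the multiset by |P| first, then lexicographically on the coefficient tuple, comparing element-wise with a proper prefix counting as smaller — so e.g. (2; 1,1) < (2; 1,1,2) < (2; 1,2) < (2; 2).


9 minimal non-faces of Δ(Σ) (on 6 rays):

  P={1,3}:  v_{1} + v_{3} = 0  ⇒ sig = (2; —)
  P={4,5}:  v_{4} + v_{5} = 0  ⇒ sig = (2; —)
  P={1,6}:  v_{1} + v_{6} = v_{4}  ⇒ sig = (2; 1)
  P={2,5}:  v_{2} + v_{5} = v_{6}  ⇒ sig = (2; 1)
  P={3,4}:  v_{3} + v_{4} = v_{6}  ⇒ sig = (2; 1)
  P={4,6}:  v_{4} + v_{6} = v_{2}  ⇒ sig = (2; 1)
  P={5,6}:  v_{5} + v_{6} = v_{3}  ⇒ sig = (2; 1)
  P={1,2}:  v_{1} + v_{2} = 2·v_{4}  ⇒ sig = (2; 2)
  P={2,3}:  v_{2} + v_{3} = 2·v_{6}  ⇒ sig = (2; 2)

Hence PRS(X_Σ) =
    |P|=2: 9 collections, coeffs (), (), (1), (1), (1), (1), (1), (2), (2)


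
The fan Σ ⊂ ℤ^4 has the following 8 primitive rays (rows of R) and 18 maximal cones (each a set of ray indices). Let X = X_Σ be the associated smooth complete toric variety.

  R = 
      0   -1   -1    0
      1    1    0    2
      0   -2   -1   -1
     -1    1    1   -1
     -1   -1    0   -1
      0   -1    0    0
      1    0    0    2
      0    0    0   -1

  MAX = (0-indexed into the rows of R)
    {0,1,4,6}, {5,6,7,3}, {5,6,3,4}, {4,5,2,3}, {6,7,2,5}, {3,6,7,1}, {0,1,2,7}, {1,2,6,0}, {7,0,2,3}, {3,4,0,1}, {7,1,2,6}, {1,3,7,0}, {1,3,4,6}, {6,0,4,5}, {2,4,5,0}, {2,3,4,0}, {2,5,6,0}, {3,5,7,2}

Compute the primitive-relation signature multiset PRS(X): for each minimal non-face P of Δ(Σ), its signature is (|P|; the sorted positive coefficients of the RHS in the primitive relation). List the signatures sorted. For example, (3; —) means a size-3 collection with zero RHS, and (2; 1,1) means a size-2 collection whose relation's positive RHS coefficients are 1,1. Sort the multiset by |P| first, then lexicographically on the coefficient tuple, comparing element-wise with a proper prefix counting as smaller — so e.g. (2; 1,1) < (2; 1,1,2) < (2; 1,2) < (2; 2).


10 minimal non-faces of Δ(Σ) (on 8 rays):

  {1,5}:  v_{1} + v_{5} = v_{6}  ⟹  sig = (2; 1)
  {4,7}:  v_{4} + v_{7} = v_{2} + v_{3}  ⟹  sig = (2; 1,1)
  {1,2,3}:  v_{1} + v_{2} + v_{3} = 0  ⟹  sig = (3; —)
  {0,3,5}:  v_{0} + v_{3} + v_{5} = v_{4}  ⟹  sig = (3; 1)
  {0,5,7}:  v_{0} + v_{5} + v_{7} = v_{2}  ⟹  sig = (3; 1)
  {2,3,6}:  v_{2} + v_{3} + v_{6} = v_{5}  ⟹  sig = (3; 1)
  {0,3,6}:  v_{0} + v_{3} + v_{6} = v_{1} + v_{4}  ⟹  sig = (3; 1,1)
  {0,6,7}:  v_{0} + v_{6} + v_{7} = v_{1} + v_{2}  ⟹  sig = (3; 1,1)
  {1,2,4}:  v_{1} + v_{2} + v_{4} = v_{0} + v_{5}  ⟹  sig = (3; 1,1)
  {2,4,6}:  v_{2} + v_{4} + v_{6} = v_{0} + 2·v_{5}  ⟹  sig = (3; 1,2)

Hence PRS(X_Σ) =
[(2; 1), (2; 1,1), (3; —), (3; 1), (3; 1), (3; 1), (3; 1,1), (3; 1,1), (3; 1,1), (3; 1,2)]
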